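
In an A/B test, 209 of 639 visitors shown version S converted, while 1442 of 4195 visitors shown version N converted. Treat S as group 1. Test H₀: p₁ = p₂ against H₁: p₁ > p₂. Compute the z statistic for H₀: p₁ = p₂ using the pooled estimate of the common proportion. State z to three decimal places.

z = -0.828

p̂₁ = 209/639 = 0.32707, p̂₂ = 1442/4195 = 0.34374.
Pooled p̂ = (209+1442)/(639+4195) = 1651/4834 = 0.34154.
SE = √(0.22489 × 0.00180332) = 0.02014.
z = (0.32707 − 0.34374)/0.02014 = -0.01667/0.02014 = -0.828.
p-value = P(Z > -0.828) ≈ 0.7961.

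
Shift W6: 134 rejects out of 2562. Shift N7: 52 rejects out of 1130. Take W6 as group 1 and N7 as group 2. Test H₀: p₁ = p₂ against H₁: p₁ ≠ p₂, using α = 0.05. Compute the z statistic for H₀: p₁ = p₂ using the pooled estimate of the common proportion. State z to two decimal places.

z = 0.80

p̂₁ = 134/2562 = 0.05230, p̂₂ = 52/1130 = 0.04602.
Pooled p̂ = (134+52)/(2562+1130) = 186/3692 = 0.05038.
SE = √(p̂(1−p̂)(1/n₁+1/n₂)) = √(0.05038·0.94962·0.00127528) = √(6.10106e-05) = 0.00781.
z = (0.05230 − 0.04602)/0.00781 = 0.00628/0.00781 = 0.80.
Two-sided p-value ≈ 2·Φ(−0.805) = 0.4210; since p > α = 0.05, fail to reject H₀.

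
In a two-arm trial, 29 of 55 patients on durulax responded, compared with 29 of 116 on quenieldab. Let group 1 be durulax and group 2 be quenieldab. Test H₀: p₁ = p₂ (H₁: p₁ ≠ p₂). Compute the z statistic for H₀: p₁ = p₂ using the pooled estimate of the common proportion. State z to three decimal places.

p̂₁ = 29/55 ≈ 0.52727, p̂₂ = 29/116 ≈ 0.25000.
Pooled p̂ = (29+29)/(55+116) = 58/171 = 0.33918.
SE = √(p̂(1−p̂)(1/n₁+1/n₂)) = √(0.33918·0.66082·0.0268025) = √(0.00600744) = 0.07751.
z = (0.52727 − 0.25000)/0.07751 = 0.27727/0.07751 = 3.577.

z = 3.577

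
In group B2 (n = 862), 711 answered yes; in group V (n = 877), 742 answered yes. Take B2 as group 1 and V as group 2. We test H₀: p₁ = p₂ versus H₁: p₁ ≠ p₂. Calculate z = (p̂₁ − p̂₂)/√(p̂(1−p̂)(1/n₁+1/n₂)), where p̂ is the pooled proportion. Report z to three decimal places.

p̂₁ = 711/862 ≈ 0.82483, p̂₂ = 742/877 ≈ 0.84607.
Pooled p̂ = (711+742)/(862+877) = 1453/1739 = 0.83554.
SE = √(p̂(1−p̂)(1/n₁+1/n₂)) = √(0.83554·0.16446·0.00230034) = √(0.000316101) = 0.01778.
z = (0.82483 − 0.84607)/0.01778 = -0.02124/0.01778 = -1.195.

z = -1.195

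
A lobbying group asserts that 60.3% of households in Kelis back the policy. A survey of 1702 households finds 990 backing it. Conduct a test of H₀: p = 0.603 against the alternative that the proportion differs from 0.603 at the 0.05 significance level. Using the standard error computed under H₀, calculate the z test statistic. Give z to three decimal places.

z = -1.799

p̂ = 990/1702 = 0.581669.
Under H₀, SE = √(0.603·0.397/1702) = √(0.000140653) = 0.011860.
z = (0.581669 − 0.603)/0.011860 = -0.021331/0.011860 = -1.799.
p-value = 2·P(Z > 1.799) ≈ 0.0721; since p > α = 0.05, fail to reject H₀.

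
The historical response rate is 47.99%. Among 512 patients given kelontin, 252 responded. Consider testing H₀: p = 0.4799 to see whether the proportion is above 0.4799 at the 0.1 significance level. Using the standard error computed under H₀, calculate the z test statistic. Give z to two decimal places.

z = 0.56

p̂ = 252/512 ≈ 0.4922.
SE = √(p₀(1−p₀)/n) = √(0.2496/512) = 0.0221.
z = (0.4922 − 0.4799)/0.0221 = 0.0123/0.0221 = 0.56.
p-value = P(Z > 0.557) ≈ 0.2889, so at α = 0.1 we fail to reject H₀.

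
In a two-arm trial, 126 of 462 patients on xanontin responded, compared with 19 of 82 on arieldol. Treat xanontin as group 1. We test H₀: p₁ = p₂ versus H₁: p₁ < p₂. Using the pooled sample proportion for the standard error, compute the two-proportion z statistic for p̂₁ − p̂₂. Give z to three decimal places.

z = 0.774

p̂₁ = 126/462 ≈ 0.27273, p̂₂ = 19/82 ≈ 0.23171.
Pooled p̂ = (126+19)/(462+82) = 145/544 = 0.26654.
SE = √(0.195498 × 0.0143596) = 0.05298.
z = (0.27273 − 0.23171)/0.05298 = 0.04102/0.05298 = 0.774.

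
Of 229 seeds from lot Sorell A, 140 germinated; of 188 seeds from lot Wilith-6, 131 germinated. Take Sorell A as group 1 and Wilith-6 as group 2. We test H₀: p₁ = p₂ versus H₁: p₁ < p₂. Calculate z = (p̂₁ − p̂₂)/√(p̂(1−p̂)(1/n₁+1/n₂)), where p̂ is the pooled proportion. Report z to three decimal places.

z = -1.820

p̂₁ = 140/229 ≈ 0.61135, p̂₂ = 131/188 ≈ 0.69681.
Pooled p̂ = (140+131)/(229+188) = 271/417 = 0.64988.
SE = √(p̂(1−p̂)(1/n₁+1/n₂)) = √(0.64988·0.35012·0.00968596) = √(0.0022039) = 0.04695.
z = (0.61135 − 0.69681)/0.04695 = -0.08546/0.04695 = -1.820.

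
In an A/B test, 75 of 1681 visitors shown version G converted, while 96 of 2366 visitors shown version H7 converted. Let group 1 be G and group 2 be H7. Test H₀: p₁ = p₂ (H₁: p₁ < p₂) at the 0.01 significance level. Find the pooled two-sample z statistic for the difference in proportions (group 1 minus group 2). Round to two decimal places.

z = 0.63

p̂₁ = 75/1681 = 0.04462, p̂₂ = 96/2366 = 0.04057.
Pooled p̂ = (75+96)/(1681+2366) = 171/4047 = 0.04225.
SE = √(p̂(1−p̂)(1/n₁+1/n₂)) = √(0.04225·0.95775·0.00101754) = √(4.11779e-05) = 0.00642.
z = (0.04462 − 0.04057)/0.00642 = 0.00405/0.00642 = 0.63.
p-value = P(Z < 0.630) ≈ 0.7356; since p > α = 0.01, fail to reject H₀.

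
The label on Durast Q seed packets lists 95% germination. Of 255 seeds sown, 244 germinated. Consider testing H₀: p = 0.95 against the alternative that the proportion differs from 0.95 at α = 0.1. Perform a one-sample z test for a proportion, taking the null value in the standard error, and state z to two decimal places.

p̂ = 244/255 = 0.95686.
Under H₀, SE = √(0.95·0.05/255) = √(0.000186275) = 0.01365.
z = (0.95686 − 0.95)/0.01365 = 0.00686/0.01365 = 0.50.
Two-sided p-value ≈ 2·Φ(−0.503) = 0.6151; since p > α = 0.1, fail to reject H₀.

z = 0.50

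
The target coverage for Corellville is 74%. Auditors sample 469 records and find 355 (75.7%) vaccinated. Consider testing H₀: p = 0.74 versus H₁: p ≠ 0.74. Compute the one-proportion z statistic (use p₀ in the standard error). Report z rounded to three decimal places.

z = 0.836

p̂ = 355/469 ≈ 0.75693.
SE = √(p₀(1−p₀)/n) = √(0.1924/469) = 0.02025.
z = (0.75693 − 0.74)/0.02025 = 0.01693/0.02025 = 0.836.
Two-sided p-value ≈ 2·Φ(−0.836) = 0.4032.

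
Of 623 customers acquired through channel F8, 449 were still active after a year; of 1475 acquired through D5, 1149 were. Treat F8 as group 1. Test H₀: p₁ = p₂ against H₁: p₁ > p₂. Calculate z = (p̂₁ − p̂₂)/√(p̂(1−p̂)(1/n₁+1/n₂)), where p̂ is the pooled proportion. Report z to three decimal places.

p̂₁ = 449/623 ≈ 0.720706, p̂₂ = 1149/1475 ≈ 0.778983.
Pooled p̂ = (449+1149)/(623+1475) = 1598/2098 = 0.761678.
SE = √(p̂(1−p̂)(1/n₁+1/n₂)) = √(0.761678·0.238322·0.0022831) = √(0.00041444) = 0.020358.
z = (0.720706 − 0.778983)/0.020358 = -0.058277/0.020358 = -2.863.

z = -2.863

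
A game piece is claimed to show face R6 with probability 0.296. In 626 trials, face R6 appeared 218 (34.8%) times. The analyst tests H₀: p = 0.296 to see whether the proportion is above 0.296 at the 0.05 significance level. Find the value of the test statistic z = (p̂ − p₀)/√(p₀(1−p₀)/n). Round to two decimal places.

p̂ = 218/626 = 0.34824.
Under H₀, SE = √(0.296·0.704/626) = √(0.000332882) = 0.01825.
z = (0.34824 − 0.296)/0.01825 = 0.05224/0.01825 = 2.86.
p-value = P(Z > 2.863) ≈ 0.0021. With α = 0.05, reject H₀.

z = 2.86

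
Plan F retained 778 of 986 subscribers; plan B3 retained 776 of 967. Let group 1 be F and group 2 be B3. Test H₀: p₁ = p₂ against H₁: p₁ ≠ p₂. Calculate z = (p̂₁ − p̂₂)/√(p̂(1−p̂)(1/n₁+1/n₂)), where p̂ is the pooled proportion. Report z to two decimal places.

z = -0.74

p̂₁ = 778/986 = 0.7890, p̂₂ = 776/967 = 0.8025.
Pooled p̂ = (778+776)/(986+967) = 1554/1953 = 0.7957.
SE = √(p̂(1−p̂)(1/n₁+1/n₂)) = √(0.7957·0.2043·0.00204832) = √(0.00033298) = 0.0182.
z = (0.7890 − 0.8025)/0.0182 = -0.0135/0.0182 = -0.74.
p-value = 2·P(Z > 0.736) ≈ 0.4616.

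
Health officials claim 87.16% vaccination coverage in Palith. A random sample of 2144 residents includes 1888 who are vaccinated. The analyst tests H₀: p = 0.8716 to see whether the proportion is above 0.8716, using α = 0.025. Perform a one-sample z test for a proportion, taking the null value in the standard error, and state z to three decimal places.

z = 1.245

p̂ = 1888/2144 ≈ 0.880597.
Standard error under H₀: √(0.8716×0.1284/2144) = 0.007225.
z = (0.880597 − 0.8716)/0.007225 = 0.008997/0.007225 = 1.245.
p-value = P(Z > 1.245) ≈ 0.1065; since p > α = 0.025, fail to reject H₀.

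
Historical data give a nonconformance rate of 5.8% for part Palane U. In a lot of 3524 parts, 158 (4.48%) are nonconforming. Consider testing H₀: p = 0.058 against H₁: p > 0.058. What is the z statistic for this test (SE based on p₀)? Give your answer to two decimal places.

z = -3.34

p̂ = 158/3524 = 0.04484.
Standard error under H₀: √(0.058×0.942/3524) = 0.00394.
z = (0.04484 − 0.058)/0.00394 = -0.01316/0.00394 = -3.34.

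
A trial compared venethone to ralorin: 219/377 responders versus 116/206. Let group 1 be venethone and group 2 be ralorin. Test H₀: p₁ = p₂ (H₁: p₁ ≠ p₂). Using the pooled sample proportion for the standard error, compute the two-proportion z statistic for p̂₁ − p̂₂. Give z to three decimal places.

z = 0.415

p̂₁ = 219/377 ≈ 0.58090, p̂₂ = 116/206 ≈ 0.56311.
Pooled p̂ = (219+116)/(377+206) = 335/583 = 0.57461.
SE = √(0.244433 × 0.00750689) = 0.04284.
z = (0.58090 − 0.56311)/0.04284 = 0.01779/0.04284 = 0.415.
p-value = 2·P(Z > 0.415) ≈ 0.6778.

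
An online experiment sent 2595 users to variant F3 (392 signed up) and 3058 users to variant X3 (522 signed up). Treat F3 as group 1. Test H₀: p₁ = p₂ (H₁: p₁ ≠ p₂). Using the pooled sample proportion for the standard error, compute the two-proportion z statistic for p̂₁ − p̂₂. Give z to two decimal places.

p̂₁ = 392/2595 = 0.1511, p̂₂ = 522/3058 = 0.1707.
Pooled p̂ = (392+522)/(2595+3058) = 914/5653 = 0.1617.
SE = √(0.135542 × 0.000712368) = 0.0098.
z = (0.1511 − 0.1707)/0.0098 = -0.0196/0.0098 = -2.00.
Two-sided p-value ≈ 2·Φ(−1.999) = 0.0456.

z = -2.00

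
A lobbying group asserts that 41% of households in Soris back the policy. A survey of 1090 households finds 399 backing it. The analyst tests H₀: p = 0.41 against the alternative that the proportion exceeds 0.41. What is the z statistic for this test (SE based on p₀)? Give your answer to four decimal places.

p̂ = 399/1090 ≈ 0.366055.
Under H₀, SE = √(0.41·0.59/1090) = √(0.000221927) = 0.014897.
z = (0.366055 − 0.41)/0.014897 = -0.043945/0.014897 = -2.9499.
p-value = P(Z > -2.950) ≈ 0.9984.

z = -2.9499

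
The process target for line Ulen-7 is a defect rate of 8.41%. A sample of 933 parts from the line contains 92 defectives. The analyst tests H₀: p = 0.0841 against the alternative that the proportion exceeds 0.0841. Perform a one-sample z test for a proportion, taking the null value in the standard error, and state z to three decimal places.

p̂ = 92/933 ≈ 0.098607.
Under H₀, SE = √(0.0841·0.9159/933) = √(8.25586e-05) = 0.009086.
z = (0.098607 − 0.0841)/0.009086 = 0.014507/0.009086 = 1.597.
p-value = P(Z > 1.597) ≈ 0.0552.

z = 1.597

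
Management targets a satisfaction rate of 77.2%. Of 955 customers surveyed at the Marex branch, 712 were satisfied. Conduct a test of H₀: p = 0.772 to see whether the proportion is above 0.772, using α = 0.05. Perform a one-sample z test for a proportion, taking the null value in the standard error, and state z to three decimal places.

z = -1.948

p̂ = 712/955 = 0.74555.
Standard error under H₀: √(0.772×0.228/955) = 0.01358.
z = (0.74555 − 0.772)/0.01358 = -0.02645/0.01358 = -1.948.
p-value = P(Z > -1.948) ≈ 0.9743; since p > α = 0.05, fail to reject H₀.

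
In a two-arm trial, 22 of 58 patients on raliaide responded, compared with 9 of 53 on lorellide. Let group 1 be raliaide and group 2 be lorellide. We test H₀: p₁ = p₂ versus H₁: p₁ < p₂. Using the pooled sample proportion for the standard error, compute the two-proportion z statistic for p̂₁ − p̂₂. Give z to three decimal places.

z = 2.457

p̂₁ = 22/58 ≈ 0.37931, p̂₂ = 9/53 ≈ 0.16981.
Pooled p̂ = (22+9)/(58+53) = 31/111 = 0.27928.
SE = √(p̂(1−p̂)(1/n₁+1/n₂)) = √(0.27928·0.72072·0.0361093) = √(0.00726817) = 0.08525.
z = (0.37931 − 0.16981)/0.08525 = 0.20950/0.08525 = 2.457.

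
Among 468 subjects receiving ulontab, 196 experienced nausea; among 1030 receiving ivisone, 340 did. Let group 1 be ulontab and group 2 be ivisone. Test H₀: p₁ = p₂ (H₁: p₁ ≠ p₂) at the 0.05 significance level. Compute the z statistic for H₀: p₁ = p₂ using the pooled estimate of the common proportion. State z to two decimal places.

z = 3.32

p̂₁ = 196/468 ≈ 0.4188, p̂₂ = 340/1030 ≈ 0.3301.
Pooled p̂ = (196+340)/(468+1030) = 536/1498 = 0.3578.
SE = √(0.229782 × 0.00310763) = 0.0267.
z = (0.4188 − 0.3301)/0.0267 = 0.0887/0.0267 = 3.32.
p-value = 2·P(Z > 3.320) ≈ 0.0009. With α = 0.05, reject H₀.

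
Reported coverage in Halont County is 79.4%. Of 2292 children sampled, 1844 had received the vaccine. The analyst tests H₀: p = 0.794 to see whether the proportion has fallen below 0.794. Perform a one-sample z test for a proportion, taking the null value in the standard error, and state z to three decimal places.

p̂ = 1844/2292 = 0.80454.
Standard error under H₀: √(0.794×0.206/2292) = 0.00845.
z = (0.80454 − 0.794)/0.00845 = 0.01054/0.00845 = 1.247.

z = 1.247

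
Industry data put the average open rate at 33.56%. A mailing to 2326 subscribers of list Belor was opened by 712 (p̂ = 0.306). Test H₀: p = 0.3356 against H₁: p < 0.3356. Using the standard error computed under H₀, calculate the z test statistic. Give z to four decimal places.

p̂ = 712/2326 ≈ 0.306105.
Standard error under H₀: √(0.3356×0.6644/2326) = 0.009791.
z = (0.306105 − 0.3356)/0.009791 = -0.029495/0.009791 = -3.0125.
p-value = P(Z < -3.013) ≈ 0.0013.

z = -3.0125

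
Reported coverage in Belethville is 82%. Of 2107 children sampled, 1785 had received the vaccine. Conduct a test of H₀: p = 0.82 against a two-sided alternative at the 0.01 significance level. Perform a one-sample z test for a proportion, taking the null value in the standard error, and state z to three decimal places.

p̂ = 1785/2107 = 0.84718.
SE = √(p₀(1−p₀)/n) = √(0.1476/2107) = 0.00837.
z = (0.84718 − 0.82)/0.00837 = 0.02718/0.00837 = 3.247.
p-value = 2·P(Z > 3.247) ≈ 0.0012. With α = 0.01, reject H₀.

z = 3.247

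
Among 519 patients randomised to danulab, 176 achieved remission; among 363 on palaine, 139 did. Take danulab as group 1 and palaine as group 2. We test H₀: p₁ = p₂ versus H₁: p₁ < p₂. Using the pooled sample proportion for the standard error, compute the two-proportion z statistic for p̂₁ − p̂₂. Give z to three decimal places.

p̂₁ = 176/519 = 0.33911, p̂₂ = 139/363 = 0.38292.
Pooled p̂ = (176+139)/(519+363) = 315/882 = 0.35714.
SE = √(p̂(1−p̂)(1/n₁+1/n₂)) = √(0.35714·0.64286·0.0046816) = √(0.00107486) = 0.03279.
z = (0.33911 − 0.38292)/0.03279 = -0.04381/0.03279 = -1.336.
p-value = P(Z < -1.336) ≈ 0.0907.

z = -1.336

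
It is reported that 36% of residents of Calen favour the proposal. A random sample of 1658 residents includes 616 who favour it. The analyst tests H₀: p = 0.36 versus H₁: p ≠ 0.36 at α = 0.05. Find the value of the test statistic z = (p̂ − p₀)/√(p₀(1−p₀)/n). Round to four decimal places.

z = 0.9783

p̂ = 616/1658 = 0.371532.
Under H₀, SE = √(0.36·0.64/1658) = √(0.000138963) = 0.011788.
z = (0.371532 − 0.36)/0.011788 = 0.011532/0.011788 = 0.9783.
p-value = 2·P(Z > 0.978) ≈ 0.3279; since p > α = 0.05, fail to reject H₀.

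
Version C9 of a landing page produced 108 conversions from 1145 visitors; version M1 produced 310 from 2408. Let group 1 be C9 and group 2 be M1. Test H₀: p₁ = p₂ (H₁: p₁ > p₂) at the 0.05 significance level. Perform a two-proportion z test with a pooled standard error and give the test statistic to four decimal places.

p̂₁ = 108/1145 = 0.094323, p̂₂ = 310/2408 = 0.128738.
Pooled p̂ = (108+310)/(1145+2408) = 418/3553 = 0.117647.
SE = √(p̂(1−p̂)(1/n₁+1/n₂)) = √(0.117647·0.882353·0.00128864) = √(0.000133769) = 0.011566.
z = (0.094323 − 0.128738)/0.011566 = -0.034415/0.011566 = -2.9755.
p-value = P(Z > -2.976) ≈ 0.9985; since p > α = 0.05, fail to reject H₀.

z = -2.9755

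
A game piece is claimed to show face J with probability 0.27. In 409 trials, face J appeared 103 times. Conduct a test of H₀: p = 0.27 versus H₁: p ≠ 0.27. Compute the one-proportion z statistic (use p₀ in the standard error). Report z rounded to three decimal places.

z = -0.828

p̂ = 103/409 = 0.25183.
Standard error under H₀: √(0.27×0.73/409) = 0.02195.
z = (0.25183 − 0.27)/0.02195 = -0.01817/0.02195 = -0.828.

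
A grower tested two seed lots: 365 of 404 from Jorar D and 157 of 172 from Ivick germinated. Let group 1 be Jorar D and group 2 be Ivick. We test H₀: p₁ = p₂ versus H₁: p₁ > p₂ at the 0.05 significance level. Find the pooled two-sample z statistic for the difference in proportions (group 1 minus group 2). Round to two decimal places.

p̂₁ = 365/404 ≈ 0.9035, p̂₂ = 157/172 ≈ 0.9128.
Pooled p̂ = (365+157)/(404+172) = 522/576 = 0.9062.
SE = √(0.0849609 × 0.0082892) = 0.0265.
z = (0.9035 − 0.9128)/0.0265 = -0.0093/0.0265 = -0.35.
p-value = P(Z > -0.351) ≈ 0.6374. With α = 0.05, fail to reject H₀.

z = -0.35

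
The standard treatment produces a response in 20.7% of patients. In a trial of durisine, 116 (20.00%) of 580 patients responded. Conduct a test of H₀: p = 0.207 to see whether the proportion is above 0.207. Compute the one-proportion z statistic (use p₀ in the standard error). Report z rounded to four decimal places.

p̂ = 116/580 = 0.200000.
Standard error under H₀: √(0.207×0.793/580) = 0.016823.
z = (0.200000 − 0.207)/0.016823 = -0.007000/0.016823 = -0.4161.

z = -0.4161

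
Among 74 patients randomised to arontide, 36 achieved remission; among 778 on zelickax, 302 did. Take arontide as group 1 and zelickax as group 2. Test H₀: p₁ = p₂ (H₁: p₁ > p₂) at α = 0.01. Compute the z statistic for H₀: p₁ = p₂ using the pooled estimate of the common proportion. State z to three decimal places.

z = 1.652

p̂₁ = 36/74 = 0.48649, p̂₂ = 302/778 = 0.38817.
Pooled p̂ = (36+302)/(74+778) = 338/852 = 0.39671.
SE = √(p̂(1−p̂)(1/n₁+1/n₂)) = √(0.39671·0.60329·0.0147989) = √(0.00354184) = 0.05951.
z = (0.48649 − 0.38817)/0.05951 = 0.09832/0.05951 = 1.652.
p-value = P(Z > 1.652) ≈ 0.0493; since p > α = 0.01, fail to reject H₀.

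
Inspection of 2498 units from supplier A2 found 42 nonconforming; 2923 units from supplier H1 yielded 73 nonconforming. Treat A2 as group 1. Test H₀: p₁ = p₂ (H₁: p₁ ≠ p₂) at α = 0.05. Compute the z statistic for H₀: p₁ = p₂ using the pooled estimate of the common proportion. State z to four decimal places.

z = -2.0785

p̂₁ = 42/2498 ≈ 0.0168135, p̂₂ = 73/2923 ≈ 0.0249743.
Pooled p̂ = (42+73)/(2498+2923) = 115/5421 = 0.0212138.
SE = √(p̂(1−p̂)(1/n₁+1/n₂)) = √(0.0212138·0.9787862·0.000742435) = √(1.54157e-05) = 0.0039263.
z = (0.0168135 − 0.0249743)/0.0039263 = -0.0081608/0.0039263 = -2.0785.
p-value = 2·P(Z > 2.079) ≈ 0.0377, so at α = 0.05 we reject H₀.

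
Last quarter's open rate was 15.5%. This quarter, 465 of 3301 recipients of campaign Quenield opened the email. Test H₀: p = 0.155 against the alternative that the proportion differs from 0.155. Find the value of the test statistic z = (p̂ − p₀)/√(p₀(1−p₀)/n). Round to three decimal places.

p̂ = 465/3301 = 0.140866.
Standard error under H₀: √(0.155×0.845/3301) = 0.006299.
z = (0.140866 − 0.155)/0.006299 = -0.014134/0.006299 = -2.244.
Two-sided p-value ≈ 2·Φ(−2.244) = 0.0248.

z = -2.244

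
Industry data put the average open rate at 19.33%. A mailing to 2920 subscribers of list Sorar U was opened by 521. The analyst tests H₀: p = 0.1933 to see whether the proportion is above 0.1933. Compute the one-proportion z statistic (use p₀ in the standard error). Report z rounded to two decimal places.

p̂ = 521/2920 = 0.1784.
Standard error under H₀: √(0.1933×0.8067/2920) = 0.0073.
z = (0.1784 − 0.1933)/0.0073 = -0.0149/0.0073 = -2.04.

z = -2.04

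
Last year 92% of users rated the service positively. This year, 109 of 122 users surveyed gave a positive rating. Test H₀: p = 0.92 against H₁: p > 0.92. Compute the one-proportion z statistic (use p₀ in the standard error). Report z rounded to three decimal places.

z = -1.081

p̂ = 109/122 ≈ 0.89344.
SE = √(p₀(1−p₀)/n) = √(0.0736/122) = 0.02456.
z = (0.89344 − 0.92)/0.02456 = -0.02656/0.02456 = -1.081.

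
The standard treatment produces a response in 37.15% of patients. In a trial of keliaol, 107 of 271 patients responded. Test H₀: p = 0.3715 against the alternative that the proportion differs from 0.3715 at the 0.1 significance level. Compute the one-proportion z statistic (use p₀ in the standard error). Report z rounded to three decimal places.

z = 0.795

p̂ = 107/271 ≈ 0.39483.
Standard error under H₀: √(0.3715×0.6285/271) = 0.02935.
z = (0.39483 − 0.3715)/0.02935 = 0.02333/0.02935 = 0.795.
p-value = 2·P(Z > 0.795) ≈ 0.4266. With α = 0.1, fail to reject H₀.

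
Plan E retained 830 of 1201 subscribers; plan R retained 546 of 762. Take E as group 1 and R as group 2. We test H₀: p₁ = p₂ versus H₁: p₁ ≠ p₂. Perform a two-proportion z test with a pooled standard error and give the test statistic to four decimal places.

p̂₁ = 830/1201 = 0.691091, p̂₂ = 546/762 = 0.716535.
Pooled p̂ = (830+546)/(1201+762) = 1376/1963 = 0.700968.
SE = √(0.209612 × 0.00214498) = 0.021204.
z = (0.691091 − 0.716535)/0.021204 = -0.025444/0.021204 = -1.2000.
Two-sided p-value ≈ 2·Φ(−1.200) = 0.2301.

z = -1.2000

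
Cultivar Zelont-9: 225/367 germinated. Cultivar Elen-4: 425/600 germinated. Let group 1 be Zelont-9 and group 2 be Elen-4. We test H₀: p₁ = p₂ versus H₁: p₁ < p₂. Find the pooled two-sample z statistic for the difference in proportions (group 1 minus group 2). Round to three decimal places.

p̂₁ = 225/367 ≈ 0.61308, p̂₂ = 425/600 ≈ 0.70833.
Pooled p̂ = (225+425)/(367+600) = 650/967 = 0.67218.
SE = √(p̂(1−p̂)(1/n₁+1/n₂)) = √(0.67218·0.32782·0.00439146) = √(0.000967673) = 0.03111.
z = (0.61308 − 0.70833)/0.03111 = -0.09525/0.03111 = -3.062.
p-value = P(Z < -3.062) ≈ 0.0011.

z = -3.062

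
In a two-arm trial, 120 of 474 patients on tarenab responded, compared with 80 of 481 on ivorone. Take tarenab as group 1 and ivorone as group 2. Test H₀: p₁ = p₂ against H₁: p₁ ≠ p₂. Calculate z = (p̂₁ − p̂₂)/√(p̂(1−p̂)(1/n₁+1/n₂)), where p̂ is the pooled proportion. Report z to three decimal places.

z = 3.298

p̂₁ = 120/474 = 0.25316, p̂₂ = 80/481 = 0.16632.
Pooled p̂ = (120+80)/(474+481) = 200/955 = 0.20942.
SE = √(0.165566 × 0.00418871) = 0.02633.
z = (0.25316 − 0.16632)/0.02633 = 0.08684/0.02633 = 3.298.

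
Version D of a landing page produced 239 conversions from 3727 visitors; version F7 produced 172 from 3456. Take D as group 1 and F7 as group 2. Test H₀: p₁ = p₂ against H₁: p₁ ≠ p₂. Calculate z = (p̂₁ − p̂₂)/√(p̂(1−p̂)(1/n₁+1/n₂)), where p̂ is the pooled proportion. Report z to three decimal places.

p̂₁ = 239/3727 = 0.064127, p̂₂ = 172/3456 = 0.049769.
Pooled p̂ = (239+172)/(3727+3456) = 411/7183 = 0.057218.
SE = √(p̂(1−p̂)(1/n₁+1/n₂)) = √(0.057218·0.942782·0.000557664) = √(3.00829e-05) = 0.005485.
z = (0.064127 − 0.049769)/0.005485 = 0.014358/0.005485 = 2.618.

z = 2.618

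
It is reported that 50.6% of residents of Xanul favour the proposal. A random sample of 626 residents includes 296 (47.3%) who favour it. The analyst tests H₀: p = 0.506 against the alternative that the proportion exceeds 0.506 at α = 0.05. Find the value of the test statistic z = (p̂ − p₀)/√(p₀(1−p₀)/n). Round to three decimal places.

z = -1.659

p̂ = 296/626 ≈ 0.472843.
SE = √(p₀(1−p₀)/n) = √(0.24996/626) = 0.019983.
z = (0.472843 − 0.506)/0.019983 = -0.033157/0.019983 = -1.659.
p-value = P(Z > -1.659) ≈ 0.9515. With α = 0.05, fail to reject H₀.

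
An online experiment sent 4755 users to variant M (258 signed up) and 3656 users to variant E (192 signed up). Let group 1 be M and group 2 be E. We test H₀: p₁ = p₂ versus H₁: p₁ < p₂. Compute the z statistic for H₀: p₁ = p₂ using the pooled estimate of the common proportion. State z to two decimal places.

p̂₁ = 258/4755 ≈ 0.05426, p̂₂ = 192/3656 ≈ 0.05252.
Pooled p̂ = (258+192)/(4755+3656) = 450/8411 = 0.05350.
SE = √(0.050639 × 0.000483828) = 0.00495.
z = (0.05426 − 0.05252)/0.00495 = 0.00174/0.00495 = 0.35.
p-value = P(Z < 0.352) ≈ 0.6376.

z = 0.35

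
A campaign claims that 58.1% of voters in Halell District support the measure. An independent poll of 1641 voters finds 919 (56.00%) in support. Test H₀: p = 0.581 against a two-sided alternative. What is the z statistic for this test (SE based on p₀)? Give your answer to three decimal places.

z = -1.722

p̂ = 919/1641 ≈ 0.56002.
Standard error under H₀: √(0.581×0.419/1641) = 0.01218.
z = (0.56002 − 0.581)/0.01218 = -0.02098/0.01218 = -1.722.
p-value = 2·P(Z > 1.722) ≈ 0.0850.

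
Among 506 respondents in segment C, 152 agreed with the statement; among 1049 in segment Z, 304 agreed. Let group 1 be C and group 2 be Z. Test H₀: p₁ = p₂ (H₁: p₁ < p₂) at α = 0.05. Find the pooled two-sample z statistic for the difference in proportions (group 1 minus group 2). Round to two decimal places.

p̂₁ = 152/506 = 0.3004, p̂₂ = 304/1049 = 0.2898.
Pooled p̂ = (152+304)/(506+1049) = 456/1555 = 0.2932.
SE = √(0.207253 × 0.00292957) = 0.0246.
z = (0.3004 − 0.2898)/0.0246 = 0.0106/0.0246 = 0.43.
p-value = P(Z < 0.430) ≈ 0.6664, so at α = 0.05 we fail to reject H₀.

z = 0.43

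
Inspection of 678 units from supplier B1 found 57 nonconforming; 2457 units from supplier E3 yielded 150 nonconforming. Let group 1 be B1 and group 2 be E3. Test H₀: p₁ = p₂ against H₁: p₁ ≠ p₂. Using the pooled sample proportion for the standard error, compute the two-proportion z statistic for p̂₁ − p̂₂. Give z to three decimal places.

z = 2.137

p̂₁ = 57/678 ≈ 0.08407, p̂₂ = 150/2457 ≈ 0.06105.
Pooled p̂ = (57+150)/(678+2457) = 207/3135 = 0.06603.
SE = √(0.0616689 × 0.00188193) = 0.01077.
z = (0.08407 − 0.06105)/0.01077 = 0.02302/0.01077 = 2.137.
Two-sided p-value ≈ 2·Φ(−2.137) = 0.0326.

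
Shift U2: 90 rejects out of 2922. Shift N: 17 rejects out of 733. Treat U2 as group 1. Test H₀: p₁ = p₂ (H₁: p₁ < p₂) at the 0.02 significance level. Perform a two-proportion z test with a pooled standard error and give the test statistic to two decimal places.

p̂₁ = 90/2922 ≈ 0.0308, p̂₂ = 17/733 ≈ 0.0232.
Pooled p̂ = (90+17)/(2922+733) = 107/3655 = 0.0293.
SE = √(0.0284179 × 0.00170649) = 0.0070.
z = (0.0308 − 0.0232)/0.0070 = 0.0076/0.0070 = 1.09.
p-value = P(Z < 1.093) ≈ 0.8627; since p > α = 0.02, fail to reject H₀.

z = 1.09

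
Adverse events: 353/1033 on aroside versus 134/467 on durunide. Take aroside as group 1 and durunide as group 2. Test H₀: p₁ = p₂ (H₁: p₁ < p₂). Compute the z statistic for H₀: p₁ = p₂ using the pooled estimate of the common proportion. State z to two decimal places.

z = 2.10

p̂₁ = 353/1033 = 0.3417, p̂₂ = 134/467 = 0.2869.
Pooled p̂ = (353+134)/(1033+467) = 487/1500 = 0.3247.
SE = √(p̂(1−p̂)(1/n₁+1/n₂)) = √(0.3247·0.6753·0.00310938) = √(0.000681758) = 0.0261.
z = (0.3417 − 0.2869)/0.0261 = 0.0548/0.0261 = 2.10.
p-value = P(Z < 2.098) ≈ 0.9821.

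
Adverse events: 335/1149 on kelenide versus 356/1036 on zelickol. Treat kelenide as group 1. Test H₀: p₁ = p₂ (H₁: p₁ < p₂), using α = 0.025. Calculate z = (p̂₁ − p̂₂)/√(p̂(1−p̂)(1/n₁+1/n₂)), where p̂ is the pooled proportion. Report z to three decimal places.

p̂₁ = 335/1149 ≈ 0.29156, p̂₂ = 356/1036 ≈ 0.34363.
Pooled p̂ = (335+356)/(1149+1036) = 691/2185 = 0.31625.
SE = √(p̂(1−p̂)(1/n₁+1/n₂)) = √(0.31625·0.68375·0.00183557) = √(0.000396915) = 0.01992.
z = (0.29156 − 0.34363)/0.01992 = -0.05207/0.01992 = -2.614.
p-value = P(Z < -2.614) ≈ 0.0045; since p < α = 0.025, reject H₀.

z = -2.614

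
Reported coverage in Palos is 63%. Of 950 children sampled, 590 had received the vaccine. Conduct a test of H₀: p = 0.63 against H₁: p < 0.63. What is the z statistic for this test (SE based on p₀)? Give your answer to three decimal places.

z = -0.571

p̂ = 590/950 ≈ 0.621053.
Under H₀, SE = √(0.63·0.37/950) = √(0.000245368) = 0.015664.
z = (0.621053 − 0.63)/0.015664 = -0.008947/0.015664 = -0.571.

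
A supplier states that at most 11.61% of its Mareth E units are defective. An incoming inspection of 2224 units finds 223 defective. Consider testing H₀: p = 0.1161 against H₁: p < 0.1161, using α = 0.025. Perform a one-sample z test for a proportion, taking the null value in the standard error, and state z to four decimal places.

p̂ = 223/2224 ≈ 0.1002698.
SE = √(p₀(1−p₀)/n) = √(0.10262/2224) = 0.0067928.
z = (0.1002698 − 0.1161)/0.0067928 = -0.0158302/0.0067928 = -2.3304.
p-value = P(Z < -2.330) ≈ 0.0099. With α = 0.025, reject H₀.

z = -2.3304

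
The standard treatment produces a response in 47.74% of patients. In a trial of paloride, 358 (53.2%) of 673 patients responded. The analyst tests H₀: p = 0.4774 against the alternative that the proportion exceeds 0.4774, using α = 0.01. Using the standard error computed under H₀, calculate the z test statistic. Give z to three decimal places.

z = 2.833

p̂ = 358/673 ≈ 0.531947.
Standard error under H₀: √(0.4774×0.5226/673) = 0.019254.
z = (0.531947 − 0.4774)/0.019254 = 0.054547/0.019254 = 2.833.
p-value = P(Z > 2.833) ≈ 0.0023. With α = 0.01, reject H₀.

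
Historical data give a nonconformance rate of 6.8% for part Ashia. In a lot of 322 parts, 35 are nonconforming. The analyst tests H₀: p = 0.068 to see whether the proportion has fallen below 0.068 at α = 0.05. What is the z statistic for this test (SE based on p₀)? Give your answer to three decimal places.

p̂ = 35/322 = 0.10870.
Standard error under H₀: √(0.068×0.932/322) = 0.01403.
z = (0.10870 − 0.068)/0.01403 = 0.04070/0.01403 = 2.901.
p-value = P(Z < 2.901) ≈ 0.9981. With α = 0.05, fail to reject H₀.

z = 2.901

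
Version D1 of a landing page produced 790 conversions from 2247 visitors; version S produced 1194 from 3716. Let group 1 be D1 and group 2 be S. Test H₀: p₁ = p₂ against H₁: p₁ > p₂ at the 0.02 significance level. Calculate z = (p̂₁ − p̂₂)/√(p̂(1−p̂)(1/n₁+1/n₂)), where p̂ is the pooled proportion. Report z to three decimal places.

z = 2.404

p̂₁ = 790/2247 = 0.35158, p̂₂ = 1194/3716 = 0.32131.
Pooled p̂ = (790+1194)/(2247+3716) = 1984/5963 = 0.33272.
SE = √(p̂(1−p̂)(1/n₁+1/n₂)) = √(0.33272·0.66728·0.000714144) = √(0.000158552) = 0.01259.
z = (0.35158 − 0.32131)/0.01259 = 0.03027/0.01259 = 2.404.
p-value = P(Z > 2.404) ≈ 0.0081. With α = 0.02, reject H₀.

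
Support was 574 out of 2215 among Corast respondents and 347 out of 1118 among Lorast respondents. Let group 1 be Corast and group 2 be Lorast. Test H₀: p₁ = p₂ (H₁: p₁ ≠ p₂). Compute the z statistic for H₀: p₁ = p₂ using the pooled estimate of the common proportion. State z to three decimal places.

p̂₁ = 574/2215 ≈ 0.259142, p̂₂ = 347/1118 ≈ 0.310376.
Pooled p̂ = (574+347)/(2215+1118) = 921/3333 = 0.276328.
SE = √(p̂(1−p̂)(1/n₁+1/n₂)) = √(0.276328·0.723672·0.00134592) = √(0.000269145) = 0.016406.
z = (0.259142 − 0.310376)/0.016406 = -0.051234/0.016406 = -3.123.

z = -3.123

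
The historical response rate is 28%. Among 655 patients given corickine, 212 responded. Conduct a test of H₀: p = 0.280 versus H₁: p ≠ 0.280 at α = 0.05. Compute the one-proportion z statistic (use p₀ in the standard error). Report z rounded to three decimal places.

z = 2.489

p̂ = 212/655 ≈ 0.32366.
Under H₀, SE = √(0.28·0.72/655) = √(0.000307786) = 0.01754.
z = (0.32366 − 0.28)/0.01754 = 0.04366/0.01754 = 2.489.
p-value = 2·P(Z > 2.489) ≈ 0.0128. With α = 0.05, reject H₀.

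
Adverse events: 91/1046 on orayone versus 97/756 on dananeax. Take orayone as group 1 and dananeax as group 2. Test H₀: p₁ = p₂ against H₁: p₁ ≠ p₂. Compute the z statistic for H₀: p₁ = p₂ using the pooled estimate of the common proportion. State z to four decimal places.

z = -2.8308

p̂₁ = 91/1046 = 0.0869981, p̂₂ = 97/756 = 0.1283069.
Pooled p̂ = (91+97)/(1046+756) = 188/1802 = 0.1043285.
SE = √(p̂(1−p̂)(1/n₁+1/n₂)) = √(0.1043285·0.8956715·0.00227877) = √(0.000212938) = 0.0145924.
z = (0.0869981 − 0.1283069)/0.0145924 = -0.0413088/0.0145924 = -2.8308.
p-value = 2·P(Z > 2.831) ≈ 0.0046.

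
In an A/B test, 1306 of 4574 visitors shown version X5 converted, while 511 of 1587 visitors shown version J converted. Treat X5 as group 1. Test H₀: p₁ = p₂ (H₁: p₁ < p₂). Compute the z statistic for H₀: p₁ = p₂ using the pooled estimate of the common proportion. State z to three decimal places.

z = -2.745

p̂₁ = 1306/4574 = 0.28553, p̂₂ = 511/1587 = 0.32199.
Pooled p̂ = (1306+511)/(4574+1587) = 1817/6161 = 0.29492.
SE = √(p̂(1−p̂)(1/n₁+1/n₂)) = √(0.29492·0.70508·0.000848747) = √(0.00017649) = 0.01328.
z = (0.28553 − 0.32199)/0.01328 = -0.03646/0.01328 = -2.745.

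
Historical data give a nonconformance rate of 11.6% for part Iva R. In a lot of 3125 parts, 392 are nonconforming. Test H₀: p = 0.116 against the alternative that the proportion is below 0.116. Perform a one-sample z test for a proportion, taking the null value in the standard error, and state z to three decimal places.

z = 1.648

p̂ = 392/3125 = 0.125440.
Under H₀, SE = √(0.116·0.884/3125) = √(3.28141e-05) = 0.005728.
z = (0.125440 − 0.116)/0.005728 = 0.009440/0.005728 = 1.648.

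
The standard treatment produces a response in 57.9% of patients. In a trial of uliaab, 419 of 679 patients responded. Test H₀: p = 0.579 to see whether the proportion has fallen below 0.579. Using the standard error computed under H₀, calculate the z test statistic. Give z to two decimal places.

p̂ = 419/679 = 0.61708.
SE = √(p₀(1−p₀)/n) = √(0.24376/679) = 0.01895.
z = (0.61708 − 0.579)/0.01895 = 0.03808/0.01895 = 2.01.

z = 2.01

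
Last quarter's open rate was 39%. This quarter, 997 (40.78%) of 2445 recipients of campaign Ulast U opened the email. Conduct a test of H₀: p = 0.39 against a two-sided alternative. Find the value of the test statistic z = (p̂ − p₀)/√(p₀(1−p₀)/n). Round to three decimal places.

p̂ = 997/2445 = 0.40777.
SE = √(p₀(1−p₀)/n) = √(0.2379/2445) = 0.00986.
z = (0.40777 − 0.39)/0.00986 = 0.01777/0.00986 = 1.802.

z = 1.802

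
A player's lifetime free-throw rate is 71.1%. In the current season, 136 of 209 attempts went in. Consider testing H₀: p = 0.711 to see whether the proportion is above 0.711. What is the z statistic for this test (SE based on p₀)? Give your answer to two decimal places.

p̂ = 136/209 ≈ 0.6507.
SE = √(p₀(1−p₀)/n) = √(0.20548/209) = 0.0314.
z = (0.6507 − 0.711)/0.0314 = -0.0603/0.0314 = -1.92.

z = -1.92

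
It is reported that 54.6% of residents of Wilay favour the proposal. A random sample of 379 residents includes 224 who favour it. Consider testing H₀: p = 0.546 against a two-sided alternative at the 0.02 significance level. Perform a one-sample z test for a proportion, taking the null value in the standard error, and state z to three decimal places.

z = 1.761

p̂ = 224/379 = 0.59103.
Standard error under H₀: √(0.546×0.454/379) = 0.02557.
z = (0.59103 − 0.546)/0.02557 = 0.04503/0.02557 = 1.761.
p-value = 2·P(Z > 1.761) ≈ 0.0783. With α = 0.02, fail to reject H₀.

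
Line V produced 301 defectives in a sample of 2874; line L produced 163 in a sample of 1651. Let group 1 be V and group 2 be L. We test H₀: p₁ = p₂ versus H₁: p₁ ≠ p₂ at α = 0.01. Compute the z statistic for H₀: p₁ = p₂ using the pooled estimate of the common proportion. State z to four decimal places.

p̂₁ = 301/2874 = 0.104732, p̂₂ = 163/1651 = 0.098728.
Pooled p̂ = (301+163)/(2874+1651) = 464/4525 = 0.102541.
SE = √(p̂(1−p̂)(1/n₁+1/n₂)) = √(0.102541·0.897459·0.000953641) = √(8.77604e-05) = 0.009368.
z = (0.104732 − 0.098728)/0.009368 = 0.006004/0.009368 = 0.6409.
p-value = 2·P(Z > 0.641) ≈ 0.5216. With α = 0.01, fail to reject H₀.

z = 0.6409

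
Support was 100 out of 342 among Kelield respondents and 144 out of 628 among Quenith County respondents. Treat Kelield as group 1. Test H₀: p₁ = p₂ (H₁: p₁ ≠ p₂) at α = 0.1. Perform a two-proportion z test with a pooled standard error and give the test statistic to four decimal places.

z = 2.1639

p̂₁ = 100/342 ≈ 0.292398, p̂₂ = 144/628 ≈ 0.229299.
Pooled p̂ = (100+144)/(342+628) = 244/970 = 0.251546.
SE = √(p̂(1−p̂)(1/n₁+1/n₂)) = √(0.251546·0.748454·0.00451633) = √(0.000850294) = 0.029160.
z = (0.292398 − 0.229299)/0.029160 = 0.063099/0.029160 = 2.1639.
p-value = 2·P(Z > 2.164) ≈ 0.0305; since p < α = 0.1, reject H₀.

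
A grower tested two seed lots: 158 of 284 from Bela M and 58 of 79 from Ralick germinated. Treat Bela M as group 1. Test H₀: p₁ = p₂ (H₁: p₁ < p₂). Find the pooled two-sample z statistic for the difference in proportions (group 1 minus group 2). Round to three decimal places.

p̂₁ = 158/284 ≈ 0.55634, p̂₂ = 58/79 ≈ 0.73418.
Pooled p̂ = (158+58)/(284+79) = 216/363 = 0.59504.
SE = √(p̂(1−p̂)(1/n₁+1/n₂)) = √(0.59504·0.40496·0.0161794) = √(0.00389869) = 0.06244.
z = (0.55634 − 0.73418)/0.06244 = -0.17784/0.06244 = -2.848.

z = -2.848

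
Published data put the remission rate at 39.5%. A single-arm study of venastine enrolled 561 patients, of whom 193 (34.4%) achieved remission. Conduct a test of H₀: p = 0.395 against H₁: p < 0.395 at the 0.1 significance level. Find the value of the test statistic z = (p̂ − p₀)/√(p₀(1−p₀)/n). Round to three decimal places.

z = -2.470

p̂ = 193/561 ≈ 0.344029.
SE = √(p₀(1−p₀)/n) = √(0.23897/561) = 0.020639.
z = (0.344029 − 0.395)/0.020639 = -0.050971/0.020639 = -2.470.
p-value = P(Z < -2.470) ≈ 0.0068. With α = 0.1, reject H₀.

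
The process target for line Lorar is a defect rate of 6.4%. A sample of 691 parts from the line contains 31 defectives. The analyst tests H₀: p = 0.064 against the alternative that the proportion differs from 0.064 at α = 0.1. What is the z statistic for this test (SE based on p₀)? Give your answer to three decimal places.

z = -2.055

p̂ = 31/691 = 0.044863.
SE = √(p₀(1−p₀)/n) = √(0.059904/691) = 0.009311.
z = (0.044863 − 0.064)/0.009311 = -0.019137/0.009311 = -2.055.
p-value = 2·P(Z > 2.055) ≈ 0.0398, so at α = 0.1 we reject H₀.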